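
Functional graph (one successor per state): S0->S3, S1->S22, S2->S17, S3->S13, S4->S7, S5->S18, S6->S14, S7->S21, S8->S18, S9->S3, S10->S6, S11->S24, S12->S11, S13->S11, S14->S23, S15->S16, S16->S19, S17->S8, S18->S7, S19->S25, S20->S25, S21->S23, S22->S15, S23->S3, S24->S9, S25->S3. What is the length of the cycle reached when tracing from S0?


Trace from S0 until a state repeats:
  S0 -> S3 -> S13 -> S11 -> S24 -> S9 -> S3
S3 first seen at step 1, revisited at step 6.
Cycle length = 6 - 1 = 5

5


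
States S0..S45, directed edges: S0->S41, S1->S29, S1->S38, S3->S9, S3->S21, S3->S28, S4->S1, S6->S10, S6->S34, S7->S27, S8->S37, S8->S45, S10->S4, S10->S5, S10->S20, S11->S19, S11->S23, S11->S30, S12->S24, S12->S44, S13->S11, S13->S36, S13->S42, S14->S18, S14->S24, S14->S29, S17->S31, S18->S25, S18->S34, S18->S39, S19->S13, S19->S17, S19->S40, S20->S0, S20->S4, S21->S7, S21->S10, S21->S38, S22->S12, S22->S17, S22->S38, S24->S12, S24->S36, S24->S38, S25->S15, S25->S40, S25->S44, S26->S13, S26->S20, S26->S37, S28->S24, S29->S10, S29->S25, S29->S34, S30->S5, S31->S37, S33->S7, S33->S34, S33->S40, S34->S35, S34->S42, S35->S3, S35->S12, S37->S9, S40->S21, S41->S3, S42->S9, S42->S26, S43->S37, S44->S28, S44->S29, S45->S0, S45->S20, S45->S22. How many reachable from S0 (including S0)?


BFS from S0:
  layer 0: {S0}
  layer 1: {S41}
  layer 2: {S3}
  layer 3: {S9, S21, S28}
  layer 4: {S7, S10, S24, S38}
  layer 5: {S4, S5, S12, S20, S27, S36}
  layer 6: {S1, S44}
  layer 7: {S29}
  layer 8: {S25, S34}
  layer 9: {S15, S35, S40, S42}
  layer 10: {S26}
  layer 11: {S13, S37}
  layer 12: {S11}
  layer 13: {S19, S23, S30}
  layer 14: {S17}
  layer 15: {S31}
Reachable set: {S0, S1, S3, S4, S5, S7, S9, S10, S11, S12, S13, S15, S17, S19, S20, S21, S23, S24, S25, S26, S27, S28, S29, S30, S31, S34, S35, S36, S37, S38, S40, S41, S42, S44}
Count = 34

34


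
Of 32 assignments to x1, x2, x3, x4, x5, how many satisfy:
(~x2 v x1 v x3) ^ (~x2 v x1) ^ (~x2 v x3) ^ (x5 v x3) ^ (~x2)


CNF with 5 clauses over 5 vars (32 assignments).
An assignment satisfies CNF iff every clause has >=1 true literal.
Check each row (bits = x1,x2,x3,x4,x5; clause T/F shown):
  row 0 [00000]: clauses=TTTFT -> 0
  row 1 [00001]: clauses=TTTTT -> 1
  row 2 [00010]: clauses=TTTFT -> 0
  row 3 [00011]: clauses=TTTTT -> 1
  row 4 [00100]: clauses=TTTTT -> 1
  row 5 [00101]: clauses=TTTTT -> 1
  row 6 [00110]: clauses=TTTTT -> 1
  row 7 [00111]: clauses=TTTTT -> 1
  row 8 [01000]: clauses=FFFFF -> 0
  row 9 [01001]: clauses=FFFTF -> 0
  row 10 [01010]: clauses=FFFFF -> 0
  row 11 [01011]: clauses=FFFTF -> 0
  row 12 [01100]: clauses=TFTTF -> 0
  row 13 [01101]: clauses=TFTTF -> 0
  row 14 [01110]: clauses=TFTTF -> 0
  row 15 [01111]: clauses=TFTTF -> 0
  row 16 [10000]: clauses=TTTFT -> 0
  row 17 [10001]: clauses=TTTTT -> 1
  row 18 [10010]: clauses=TTTFT -> 0
  row 19 [10011]: clauses=TTTTT -> 1
  row 20 [10100]: clauses=TTTTT -> 1
  row 21 [10101]: clauses=TTTTT -> 1
  row 22 [10110]: clauses=TTTTT -> 1
  row 23 [10111]: clauses=TTTTT -> 1
  row 24 [11000]: clauses=TTFFF -> 0
  row 25 [11001]: clauses=TTFTF -> 0
  row 26 [11010]: clauses=TTFFF -> 0
  row 27 [11011]: clauses=TTFTF -> 0
  row 28 [11100]: clauses=TTTTF -> 0
  row 29 [11101]: clauses=TTTTF -> 0
  row 30 [11110]: clauses=TTTTF -> 0
  row 31 [11111]: clauses=TTTTF -> 0
Full result column, 8 rows per line (x1,x2 fixed per line; x3,x4,x5 runs 000..111 left to right):
  rows 0-7 [x1,x2=00]: 01011111  (ones: 6)
  rows 8-15 [x1,x2=01]: 00000000  (ones: 0)
  rows 16-23 [x1,x2=10]: 01011111  (ones: 6)
  rows 24-31 [x1,x2=11]: 00000000  (ones: 0)
Satisfying assignments = 6+0+6+0 = 12

12


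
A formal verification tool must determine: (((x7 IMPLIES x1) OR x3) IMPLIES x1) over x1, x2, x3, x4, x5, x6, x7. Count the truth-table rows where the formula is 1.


Formula: (((x7 IMPLIES x1) OR x3) IMPLIES x1) over 7 vars (128 rows)
Evaluate each row (x1, x2, x3, x4, x5, x6, x7 as bits, MSB first):
  row 0 [0000000]: (((0 IMPLIES 0) OR 0) IMPLIES 0) -> 0
  row 1 [0000001]: (((1 IMPLIES 0) OR 0) IMPLIES 0) -> 1
  row 2 [0000010]: (((0 IMPLIES 0) OR 0) IMPLIES 0) -> 0
  row 3 [0000011]: (((1 IMPLIES 0) OR 0) IMPLIES 0) -> 1
  row 4 [0000100]: (((0 IMPLIES 0) OR 0) IMPLIES 0) -> 0
  (every remaining row is evaluated the same way; all 128 results are listed next)
Full result column, 8 rows per line (x1,x2,x3,x4 fixed per line; x5,x6,x7 runs 000..111 left to right):
  rows 0-7 [x1,x2,x3,x4=0000]: 01010101  (ones: 4)
  rows 8-15 [x1,x2,x3,x4=0001]: 01010101  (ones: 4)
  rows 16-23 [x1,x2,x3,x4=0010]: 00000000  (ones: 0)
  rows 24-31 [x1,x2,x3,x4=0011]: 00000000  (ones: 0)
  rows 32-39 [x1,x2,x3,x4=0100]: 01010101  (ones: 4)
  rows 40-47 [x1,x2,x3,x4=0101]: 01010101  (ones: 4)
  rows 48-55 [x1,x2,x3,x4=0110]: 00000000  (ones: 0)
  rows 56-63 [x1,x2,x3,x4=0111]: 00000000  (ones: 0)
  rows 64-71 [x1,x2,x3,x4=1000]: 11111111  (ones: 8)
  rows 72-79 [x1,x2,x3,x4=1001]: 11111111  (ones: 8)
  rows 80-87 [x1,x2,x3,x4=1010]: 11111111  (ones: 8)
  rows 88-95 [x1,x2,x3,x4=1011]: 11111111  (ones: 8)
  rows 96-103 [x1,x2,x3,x4=1100]: 11111111  (ones: 8)
  rows 104-111 [x1,x2,x3,x4=1101]: 11111111  (ones: 8)
  rows 112-119 [x1,x2,x3,x4=1110]: 11111111  (ones: 8)
  rows 120-127 [x1,x2,x3,x4=1111]: 11111111  (ones: 8)
Count of 1-rows = 4+4+0+0+4+4+0+0+8+8+8+8+8+8+8+8 = 80

80


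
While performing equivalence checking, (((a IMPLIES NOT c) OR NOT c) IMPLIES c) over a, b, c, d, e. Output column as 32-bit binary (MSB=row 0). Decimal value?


Formula: (((a IMPLIES NOT c) OR NOT c) IMPLIES c) over a, b, c, d, e (32 rows)
Evaluate each row (bits = a,b,c,d,e, MSB first):
  row 0 [00000]: (((0 IMPLIES NOT 0) OR NOT 0) IMPLIES 0) -> 0
  row 1 [00001]: (((0 IMPLIES NOT 0) OR NOT 0) IMPLIES 0) -> 0
  row 2 [00010]: (((0 IMPLIES NOT 0) OR NOT 0) IMPLIES 0) -> 0
  row 3 [00011]: (((0 IMPLIES NOT 0) OR NOT 0) IMPLIES 0) -> 0
  row 4 [00100]: (((0 IMPLIES NOT 1) OR NOT 1) IMPLIES 1) -> 1
  row 5 [00101]: (((0 IMPLIES NOT 1) OR NOT 1) IMPLIES 1) -> 1
  row 6 [00110]: (((0 IMPLIES NOT 1) OR NOT 1) IMPLIES 1) -> 1
  row 7 [00111]: (((0 IMPLIES NOT 1) OR NOT 1) IMPLIES 1) -> 1
  row 8 [01000]: (((0 IMPLIES NOT 0) OR NOT 0) IMPLIES 0) -> 0
  row 9 [01001]: (((0 IMPLIES NOT 0) OR NOT 0) IMPLIES 0) -> 0
  row 10 [01010]: (((0 IMPLIES NOT 0) OR NOT 0) IMPLIES 0) -> 0
  row 11 [01011]: (((0 IMPLIES NOT 0) OR NOT 0) IMPLIES 0) -> 0
  row 12 [01100]: (((0 IMPLIES NOT 1) OR NOT 1) IMPLIES 1) -> 1
  row 13 [01101]: (((0 IMPLIES NOT 1) OR NOT 1) IMPLIES 1) -> 1
  row 14 [01110]: (((0 IMPLIES NOT 1) OR NOT 1) IMPLIES 1) -> 1
  row 15 [01111]: (((0 IMPLIES NOT 1) OR NOT 1) IMPLIES 1) -> 1
  row 16 [10000]: (((1 IMPLIES NOT 0) OR NOT 0) IMPLIES 0) -> 0
  row 17 [10001]: (((1 IMPLIES NOT 0) OR NOT 0) IMPLIES 0) -> 0
  row 18 [10010]: (((1 IMPLIES NOT 0) OR NOT 0) IMPLIES 0) -> 0
  row 19 [10011]: (((1 IMPLIES NOT 0) OR NOT 0) IMPLIES 0) -> 0
  row 20 [10100]: (((1 IMPLIES NOT 1) OR NOT 1) IMPLIES 1) -> 1
  row 21 [10101]: (((1 IMPLIES NOT 1) OR NOT 1) IMPLIES 1) -> 1
  row 22 [10110]: (((1 IMPLIES NOT 1) OR NOT 1) IMPLIES 1) -> 1
  row 23 [10111]: (((1 IMPLIES NOT 1) OR NOT 1) IMPLIES 1) -> 1
  row 24 [11000]: (((1 IMPLIES NOT 0) OR NOT 0) IMPLIES 0) -> 0
  row 25 [11001]: (((1 IMPLIES NOT 0) OR NOT 0) IMPLIES 0) -> 0
  row 26 [11010]: (((1 IMPLIES NOT 0) OR NOT 0) IMPLIES 0) -> 0
  row 27 [11011]: (((1 IMPLIES NOT 0) OR NOT 0) IMPLIES 0) -> 0
  row 28 [11100]: (((1 IMPLIES NOT 1) OR NOT 1) IMPLIES 1) -> 1
  row 29 [11101]: (((1 IMPLIES NOT 1) OR NOT 1) IMPLIES 1) -> 1
  row 30 [11110]: (((1 IMPLIES NOT 1) OR NOT 1) IMPLIES 1) -> 1
  row 31 [11111]: (((1 IMPLIES NOT 1) OR NOT 1) IMPLIES 1) -> 1
Full result column, 4 rows per line (a,b,c fixed per line; d,e runs 00..11 left to right):
  rows 0-3 [a,b,c=000]: 0000  = hex 0
  rows 4-7 [a,b,c=001]: 1111  = hex F
  rows 8-11 [a,b,c=010]: 0000  = hex 0
  rows 12-15 [a,b,c=011]: 1111  = hex F
  rows 16-19 [a,b,c=100]: 0000  = hex 0
  rows 20-23 [a,b,c=101]: 1111  = hex F
  rows 24-27 [a,b,c=110]: 0000  = hex 0
  rows 28-31 [a,b,c=111]: 1111  = hex F
Output column (row 0 .. row 31) = 00001111000011110000111100001111
Output column grouped in 4s = 0000 1111 0000 1111 0000 1111 0000 1111 = 0x0F0F0F0F
Convert to decimal digit by digit (value = value*16 + digit):
  0 -> 0
  0*16 + 15 (F) = 15
  15*16 + 0 = 240
  240*16 + 15 (F) = 3855
  3855*16 + 0 = 61680
  61680*16 + 15 (F) = 986895
  986895*16 + 0 = 15790320
  15790320*16 + 15 (F) = 252645135
Decimal = 252645135

252645135


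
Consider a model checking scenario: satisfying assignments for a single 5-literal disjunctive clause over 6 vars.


Step 1: Total=2^6=64
Step 2: Unsat when all 5 false: 2^1=2
Step 3: Sat=64-2=62

62


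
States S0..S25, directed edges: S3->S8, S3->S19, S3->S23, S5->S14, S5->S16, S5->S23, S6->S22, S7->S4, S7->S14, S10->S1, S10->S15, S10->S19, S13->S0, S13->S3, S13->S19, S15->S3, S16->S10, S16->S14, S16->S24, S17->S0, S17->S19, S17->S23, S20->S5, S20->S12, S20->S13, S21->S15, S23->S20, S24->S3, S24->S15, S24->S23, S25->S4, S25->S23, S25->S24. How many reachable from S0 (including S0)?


BFS from S0:
  layer 0: {S0}
Reachable set: {S0}
Count = 1

1


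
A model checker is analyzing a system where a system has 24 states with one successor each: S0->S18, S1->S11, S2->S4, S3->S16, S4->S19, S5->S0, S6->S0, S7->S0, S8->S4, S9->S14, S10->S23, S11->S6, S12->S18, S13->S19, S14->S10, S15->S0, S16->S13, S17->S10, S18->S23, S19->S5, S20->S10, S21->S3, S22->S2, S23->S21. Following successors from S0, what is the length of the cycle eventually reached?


Trace from S0 until a state repeats:
  S0 -> S18 -> S23 -> S21 -> S3 -> S16 -> S13 -> S19 -> S5 -> S0
S0 first seen at step 0, revisited at step 9.
Cycle length = 9 - 0 = 9

9


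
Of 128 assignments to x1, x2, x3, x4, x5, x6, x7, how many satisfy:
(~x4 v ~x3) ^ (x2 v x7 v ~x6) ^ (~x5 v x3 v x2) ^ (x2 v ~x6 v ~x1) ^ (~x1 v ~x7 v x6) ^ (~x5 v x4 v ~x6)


CNF with 6 clauses over 7 vars (128 assignments).
An assignment satisfies CNF iff every clause has >=1 true literal.
Check each row (bits = x1,x2,x3,x4,x5,x6,x7; clause T/F shown):
  row 0 [0000000]: clauses=TTTTTT -> 1
  row 1 [0000001]: clauses=TTTTTT -> 1
  row 2 [0000010]: clauses=TFTTTT -> 0
  row 3 [0000011]: clauses=TTTTTT -> 1
  row 4 [0000100]: clauses=TTFTTT -> 0
  (every remaining row is evaluated the same way; all 128 results are listed next)
Full result column, 8 rows per line (x1,x2,x3,x4 fixed per line; x5,x6,x7 runs 000..111 left to right):
  rows 0-7 [x1,x2,x3,x4=0000]: 11010000  (ones: 3)
  rows 8-15 [x1,x2,x3,x4=0001]: 11010000  (ones: 3)
  rows 16-23 [x1,x2,x3,x4=0010]: 11011100  (ones: 5)
  rows 24-31 [x1,x2,x3,x4=0011]: 00000000  (ones: 0)
  rows 32-39 [x1,x2,x3,x4=0100]: 11111100  (ones: 6)
  rows 40-47 [x1,x2,x3,x4=0101]: 11111111  (ones: 8)
  rows 48-55 [x1,x2,x3,x4=0110]: 11111100  (ones: 6)
  rows 56-63 [x1,x2,x3,x4=0111]: 00000000  (ones: 0)
  rows 64-71 [x1,x2,x3,x4=1000]: 10000000  (ones: 1)
  rows 72-79 [x1,x2,x3,x4=1001]: 10000000  (ones: 1)
  rows 80-87 [x1,x2,x3,x4=1010]: 10001000  (ones: 2)
  rows 88-95 [x1,x2,x3,x4=1011]: 00000000  (ones: 0)
  rows 96-103 [x1,x2,x3,x4=1100]: 10111000  (ones: 4)
  rows 104-111 [x1,x2,x3,x4=1101]: 10111011  (ones: 6)
  rows 112-119 [x1,x2,x3,x4=1110]: 10111000  (ones: 4)
  rows 120-127 [x1,x2,x3,x4=1111]: 00000000  (ones: 0)
Satisfying assignments = 3+3+5+0+6+8+6+0+1+1+2+0+4+6+4+0 = 49

49


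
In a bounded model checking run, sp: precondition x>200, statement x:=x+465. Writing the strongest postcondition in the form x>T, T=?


Formula: sp(P, x:=E) = exists old_x. (x = E[old_x/x]) AND P[old_x/x] (old_x is the value of x before the assignment; eliminate old_x by solving x = E[old_x/x] for old_x)
Step 1: Precondition P: x>200, i.e. old_x > 200
Step 2: Assignment gives x = old_x + 465, so old_x = x - 465
Step 3: Substitute into P: x - 465 > 200
Step 4: Simplify: x > 200+465 = 665

665


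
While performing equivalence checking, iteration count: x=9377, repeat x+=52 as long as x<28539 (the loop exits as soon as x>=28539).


Step 1: x goes from 9377 toward 28539 by 52; the body runs while x<28539, so iterations = ceil((bound-start)/step)
Step 2: Distance=19162
Step 3: ceil(19162/52)=369

369


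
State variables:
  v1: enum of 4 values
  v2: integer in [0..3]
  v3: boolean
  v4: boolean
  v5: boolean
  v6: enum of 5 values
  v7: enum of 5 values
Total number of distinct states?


State space = product of domain sizes of all variables.
Domain sizes:
  v1 (enum of 4 values): 4
  v2 (integer in [0..3]): 4
  v3 (boolean): 2
  v4 (boolean): 2
  v5 (boolean): 2
  v6 (enum of 5 values): 5
  v7 (enum of 5 values): 5
Product = 4 * 4 * 2 * 2 * 2 * 5 * 5 = 3200

3200


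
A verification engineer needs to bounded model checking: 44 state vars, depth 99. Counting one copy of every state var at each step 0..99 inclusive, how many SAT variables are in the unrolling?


BMC unrolls to depth k, creating one copy of each state var for steps 0..k.
Step count = 99 + 1 = 100 (steps 0 through 99)
Vars per step = 44
Total = 44 * 100 = 4400

4400


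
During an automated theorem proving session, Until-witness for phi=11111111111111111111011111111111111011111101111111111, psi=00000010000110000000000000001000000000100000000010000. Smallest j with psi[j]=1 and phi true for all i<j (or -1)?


(phi U psi) at 0: need smallest j with psi[j]=1 and phi[i]=1 for all i in [0,j).
Scan from step 0:
  step 0: phi=1, psi=0 -> continue
  step 1: phi=1, psi=0 -> continue
  step 2: phi=1, psi=0 -> continue
  step 3: phi=1, psi=0 -> continue
  step 6: psi=1 and phi held for [0,6) -> witness found
Witness step = 6

6


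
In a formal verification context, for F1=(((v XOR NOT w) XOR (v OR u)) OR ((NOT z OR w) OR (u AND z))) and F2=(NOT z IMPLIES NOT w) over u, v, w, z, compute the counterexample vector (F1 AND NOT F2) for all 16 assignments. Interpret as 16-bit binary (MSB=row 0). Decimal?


F1 = (((v XOR NOT w) XOR (v OR u)) OR ((NOT z OR w) OR (u AND z)))
F2 = (NOT z IMPLIES NOT w)
Counterexample to F1=>F2 is where F1=1 and F2=0.
Evaluate each row (bits = u,v,w,z, MSB first):
  row 0 [0000]: F1=1 F2=1 -> F1&~F2 -> 0
  row 1 [0001]: F1=1 F2=1 -> F1&~F2 -> 0
  row 2 [0010]: F1=1 F2=0 -> F1&~F2 -> 1
  row 3 [0011]: F1=1 F2=1 -> F1&~F2 -> 0
  row 4 [0100]: F1=1 F2=1 -> F1&~F2 -> 0
  row 5 [0101]: F1=1 F2=1 -> F1&~F2 -> 0
  row 6 [0110]: F1=1 F2=0 -> F1&~F2 -> 1
  row 7 [0111]: F1=1 F2=1 -> F1&~F2 -> 0
  row 8 [1000]: F1=1 F2=1 -> F1&~F2 -> 0
  row 9 [1001]: F1=1 F2=1 -> F1&~F2 -> 0
  row 10 [1010]: F1=1 F2=0 -> F1&~F2 -> 1
  row 11 [1011]: F1=1 F2=1 -> F1&~F2 -> 0
  row 12 [1100]: F1=1 F2=1 -> F1&~F2 -> 0
  row 13 [1101]: F1=1 F2=1 -> F1&~F2 -> 0
  row 14 [1110]: F1=1 F2=0 -> F1&~F2 -> 1
  row 15 [1111]: F1=1 F2=1 -> F1&~F2 -> 0
Full result column, 4 rows per line (u,v fixed per line; w,z runs 00..11 left to right):
  rows 0-3 [u,v=00]: 0010  = hex 2
  rows 4-7 [u,v=01]: 0010  = hex 2
  rows 8-11 [u,v=10]: 0010  = hex 2
  rows 12-15 [u,v=11]: 0010  = hex 2
Counterexample vector (row 0 .. row 15) = 0010001000100010
Output column grouped in 4s = 0010 0010 0010 0010 = 0x2222
Convert to decimal digit by digit (value = value*16 + digit):
  2 -> 2
  2*16 + 2 = 34
  34*16 + 2 = 546
  546*16 + 2 = 8738
Decimal = 8738

8738


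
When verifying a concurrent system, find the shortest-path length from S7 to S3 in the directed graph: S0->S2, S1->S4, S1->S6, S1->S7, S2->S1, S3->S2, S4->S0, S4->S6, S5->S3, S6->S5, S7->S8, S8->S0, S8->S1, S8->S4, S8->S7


BFS layer-by-layer from S7:
  dist 0: {S7}
  dist 1: {S8}
  dist 2: {S0, S1, S4}
  dist 3: {S2, S6}
  dist 4: {S5}
  dist 5: {S3}
  -> S3 reached at distance 5
Shortest path length = 5

5


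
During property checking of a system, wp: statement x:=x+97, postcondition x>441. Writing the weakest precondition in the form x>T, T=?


Formula: wp(x:=E, P) = P[E/x] (substitute E for x in postcondition)
Step 1: Postcondition: x>441
Step 2: Substitute x+97 for x: x+97>441
Step 3: Solve for x: x > 441-97 = 344

344


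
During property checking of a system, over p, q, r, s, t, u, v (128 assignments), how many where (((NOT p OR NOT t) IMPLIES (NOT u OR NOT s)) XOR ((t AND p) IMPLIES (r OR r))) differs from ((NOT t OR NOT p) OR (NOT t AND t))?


F1 = (((NOT p OR NOT t) IMPLIES (NOT u OR NOT s)) XOR ((t AND p) IMPLIES (r OR r)))
F2 = ((NOT t OR NOT p) OR (NOT t AND t))
Evaluate both on each of 128 rows (bits = p,q,r,s,t,u,v):
  row 0 [0000000]: F1=0 F2=1 (differ) -> 1
  row 1 [0000001]: F1=0 F2=1 (differ) -> 1
  row 2 [0000010]: F1=0 F2=1 (differ) -> 1
  row 3 [0000011]: F1=0 F2=1 (differ) -> 1
  row 4 [0000100]: F1=0 F2=1 (differ) -> 1
  (every remaining row is evaluated the same way; all 128 results are listed next)
Full result column, 8 rows per line (p,q,r,s fixed per line; t,u,v runs 000..111 left to right):
  rows 0-7 [p,q,r,s=0000]: 11111111  (ones: 8)
  rows 8-15 [p,q,r,s=0001]: 11001100  (ones: 4)
  rows 16-23 [p,q,r,s=0010]: 11111111  (ones: 8)
  rows 24-31 [p,q,r,s=0011]: 11001100  (ones: 4)
  rows 32-39 [p,q,r,s=0100]: 11111111  (ones: 8)
  rows 40-47 [p,q,r,s=0101]: 11001100  (ones: 4)
  rows 48-55 [p,q,r,s=0110]: 11111111  (ones: 8)
  rows 56-63 [p,q,r,s=0111]: 11001100  (ones: 4)
  rows 64-71 [p,q,r,s=1000]: 11111111  (ones: 8)
  rows 72-79 [p,q,r,s=1001]: 11001111  (ones: 6)
  rows 80-87 [p,q,r,s=1010]: 11110000  (ones: 4)
  rows 88-95 [p,q,r,s=1011]: 11000000  (ones: 2)
  rows 96-103 [p,q,r,s=1100]: 11111111  (ones: 8)
  rows 104-111 [p,q,r,s=1101]: 11001111  (ones: 6)
  rows 112-119 [p,q,r,s=1110]: 11110000  (ones: 4)
  rows 120-127 [p,q,r,s=1111]: 11000000  (ones: 2)
Disagreements = 8+4+8+4+8+4+8+4+8+6+4+2+8+6+4+2 = 88

88


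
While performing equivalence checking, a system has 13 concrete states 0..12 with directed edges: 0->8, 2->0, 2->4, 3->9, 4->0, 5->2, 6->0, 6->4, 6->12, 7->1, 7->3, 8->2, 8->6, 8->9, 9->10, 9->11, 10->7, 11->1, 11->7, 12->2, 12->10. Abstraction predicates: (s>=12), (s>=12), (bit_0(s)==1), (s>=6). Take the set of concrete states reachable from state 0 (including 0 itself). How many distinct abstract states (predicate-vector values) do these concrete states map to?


BFS from 0:
Concrete reachable: {0, 1, 2, 3, 4, 6, 7, 8, 9, 10, 11, 12}
Abstract via predicates (s>=12), (s>=12), (bit_0(s)==1), (s>=6):
  (0,0,0,0) <- {0, 2, 4}
  (0,0,0,1) <- {6, 8, 10}
  (0,0,1,0) <- {1, 3}
  (0,0,1,1) <- {7, 9, 11}
  (1,1,0,1) <- {12}
Distinct abstract states = 5

5


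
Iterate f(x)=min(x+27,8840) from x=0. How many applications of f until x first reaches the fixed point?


Step 1: x=0, cap=8840, increment=27
Step 2: x grows by 27 each step until capped at 8840; fixed point is x=8840
Step 3: iterations = ceil(8840/27) = 328

328


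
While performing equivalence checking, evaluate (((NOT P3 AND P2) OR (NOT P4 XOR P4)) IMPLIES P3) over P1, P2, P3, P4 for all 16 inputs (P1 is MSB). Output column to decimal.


Formula: (((NOT P3 AND P2) OR (NOT P4 XOR P4)) IMPLIES P3) over P1, P2, P3, P4 (16 rows)
Evaluate each row (bits = P1,P2,P3,P4, MSB first):
  row 0 [0000]: (((NOT 0 AND 0) OR (NOT 0 XOR 0)) IMPLIES 0) -> 0
  row 1 [0001]: (((NOT 0 AND 0) OR (NOT 1 XOR 1)) IMPLIES 0) -> 0
  row 2 [0010]: (((NOT 1 AND 0) OR (NOT 0 XOR 0)) IMPLIES 1) -> 1
  row 3 [0011]: (((NOT 1 AND 0) OR (NOT 1 XOR 1)) IMPLIES 1) -> 1
  row 4 [0100]: (((NOT 0 AND 1) OR (NOT 0 XOR 0)) IMPLIES 0) -> 0
  row 5 [0101]: (((NOT 0 AND 1) OR (NOT 1 XOR 1)) IMPLIES 0) -> 0
  row 6 [0110]: (((NOT 1 AND 1) OR (NOT 0 XOR 0)) IMPLIES 1) -> 1
  row 7 [0111]: (((NOT 1 AND 1) OR (NOT 1 XOR 1)) IMPLIES 1) -> 1
  row 8 [1000]: (((NOT 0 AND 0) OR (NOT 0 XOR 0)) IMPLIES 0) -> 0
  row 9 [1001]: (((NOT 0 AND 0) OR (NOT 1 XOR 1)) IMPLIES 0) -> 0
  row 10 [1010]: (((NOT 1 AND 0) OR (NOT 0 XOR 0)) IMPLIES 1) -> 1
  row 11 [1011]: (((NOT 1 AND 0) OR (NOT 1 XOR 1)) IMPLIES 1) -> 1
  row 12 [1100]: (((NOT 0 AND 1) OR (NOT 0 XOR 0)) IMPLIES 0) -> 0
  row 13 [1101]: (((NOT 0 AND 1) OR (NOT 1 XOR 1)) IMPLIES 0) -> 0
  row 14 [1110]: (((NOT 1 AND 1) OR (NOT 0 XOR 0)) IMPLIES 1) -> 1
  row 15 [1111]: (((NOT 1 AND 1) OR (NOT 1 XOR 1)) IMPLIES 1) -> 1
Full result column, 4 rows per line (P1,P2 fixed per line; P3,P4 runs 00..11 left to right):
  rows 0-3 [P1,P2=00]: 0011  = hex 3
  rows 4-7 [P1,P2=01]: 0011  = hex 3
  rows 8-11 [P1,P2=10]: 0011  = hex 3
  rows 12-15 [P1,P2=11]: 0011  = hex 3
Output column (row 0 .. row 15) = 0011001100110011
Output column grouped in 4s = 0011 0011 0011 0011 = 0x3333
Convert to decimal digit by digit (value = value*16 + digit):
  3 -> 3
  3*16 + 3 = 51
  51*16 + 3 = 819
  819*16 + 3 = 13107
Decimal = 13107

13107


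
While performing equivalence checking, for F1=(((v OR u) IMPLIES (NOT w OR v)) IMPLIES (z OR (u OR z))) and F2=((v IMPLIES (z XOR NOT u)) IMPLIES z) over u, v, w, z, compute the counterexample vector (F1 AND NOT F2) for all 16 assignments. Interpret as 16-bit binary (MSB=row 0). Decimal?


F1 = (((v OR u) IMPLIES (NOT w OR v)) IMPLIES (z OR (u OR z)))
F2 = ((v IMPLIES (z XOR NOT u)) IMPLIES z)
Counterexample to F1=>F2 is where F1=1 and F2=0.
Evaluate each row (bits = u,v,w,z, MSB first):
  row 0 [0000]: F1=0 F2=0 -> F1&~F2 -> 0
  row 1 [0001]: F1=1 F2=1 -> F1&~F2 -> 0
  row 2 [0010]: F1=0 F2=0 -> F1&~F2 -> 0
  row 3 [0011]: F1=1 F2=1 -> F1&~F2 -> 0
  row 4 [0100]: F1=0 F2=0 -> F1&~F2 -> 0
  row 5 [0101]: F1=1 F2=1 -> F1&~F2 -> 0
  row 6 [0110]: F1=0 F2=0 -> F1&~F2 -> 0
  row 7 [0111]: F1=1 F2=1 -> F1&~F2 -> 0
  row 8 [1000]: F1=1 F2=0 -> F1&~F2 -> 1
  row 9 [1001]: F1=1 F2=1 -> F1&~F2 -> 0
  row 10 [1010]: F1=1 F2=0 -> F1&~F2 -> 1
  row 11 [1011]: F1=1 F2=1 -> F1&~F2 -> 0
  row 12 [1100]: F1=1 F2=1 -> F1&~F2 -> 0
  row 13 [1101]: F1=1 F2=1 -> F1&~F2 -> 0
  row 14 [1110]: F1=1 F2=1 -> F1&~F2 -> 0
  row 15 [1111]: F1=1 F2=1 -> F1&~F2 -> 0
Full result column, 4 rows per line (u,v fixed per line; w,z runs 00..11 left to right):
  rows 0-3 [u,v=00]: 0000  = hex 0
  rows 4-7 [u,v=01]: 0000  = hex 0
  rows 8-11 [u,v=10]: 1010  = hex A
  rows 12-15 [u,v=11]: 0000  = hex 0
Counterexample vector (row 0 .. row 15) = 0000000010100000
Output column grouped in 4s = 0000 0000 1010 0000 = 0x00A0
Convert to decimal digit by digit (value = value*16 + digit):
  0 -> 0
  0*16 + 0 = 0
  0*16 + 10 (A) = 10
  10*16 + 0 = 160
Decimal = 160

160


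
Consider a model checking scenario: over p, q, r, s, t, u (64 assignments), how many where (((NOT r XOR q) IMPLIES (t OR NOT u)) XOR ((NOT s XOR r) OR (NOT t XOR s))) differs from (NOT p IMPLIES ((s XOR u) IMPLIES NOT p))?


F1 = (((NOT r XOR q) IMPLIES (t OR NOT u)) XOR ((NOT s XOR r) OR (NOT t XOR s)))
F2 = (NOT p IMPLIES ((s XOR u) IMPLIES NOT p))
Evaluate both on each of 64 rows (bits = p,q,r,s,t,u):
  row 0 [000000]: F1=0 F2=1 (differ) -> 1
  row 1 [000001]: F1=1 F2=1 -> 0
  row 2 [000010]: F1=0 F2=1 (differ) -> 1
  row 3 [000011]: F1=0 F2=1 (differ) -> 1
  row 4 [000100]: F1=1 F2=1 -> 0
  (every remaining row is evaluated the same way; all 64 results are listed next)
Full result column, 8 rows per line (p,q,r fixed per line; s,t,u runs 000..111 left to right):
  rows 0-7 [p,q,r=000]: 10110111  (ones: 6)
  rows 8-15 [p,q,r=001]: 11001111  (ones: 6)
  rows 16-23 [p,q,r=010]: 11110011  (ones: 6)
  rows 24-31 [p,q,r=011]: 10001011  (ones: 4)
  rows 32-39 [p,q,r=100]: 10110111  (ones: 6)
  rows 40-47 [p,q,r=101]: 11001111  (ones: 6)
  rows 48-55 [p,q,r=110]: 11110011  (ones: 6)
  rows 56-63 [p,q,r=111]: 10001011  (ones: 4)
Disagreements = 6+6+6+4+6+6+6+4 = 44

44


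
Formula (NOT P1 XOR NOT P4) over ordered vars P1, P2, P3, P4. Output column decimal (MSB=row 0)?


Formula: (NOT P1 XOR NOT P4) over P1, P2, P3, P4 (16 rows)
Evaluate each row (bits = P1,P2,P3,P4, MSB first):
  row 0 [0000]: (NOT 0 XOR NOT 0) -> 0
  row 1 [0001]: (NOT 0 XOR NOT 1) -> 1
  row 2 [0010]: (NOT 0 XOR NOT 0) -> 0
  row 3 [0011]: (NOT 0 XOR NOT 1) -> 1
  row 4 [0100]: (NOT 0 XOR NOT 0) -> 0
  row 5 [0101]: (NOT 0 XOR NOT 1) -> 1
  row 6 [0110]: (NOT 0 XOR NOT 0) -> 0
  row 7 [0111]: (NOT 0 XOR NOT 1) -> 1
  row 8 [1000]: (NOT 1 XOR NOT 0) -> 1
  row 9 [1001]: (NOT 1 XOR NOT 1) -> 0
  row 10 [1010]: (NOT 1 XOR NOT 0) -> 1
  row 11 [1011]: (NOT 1 XOR NOT 1) -> 0
  row 12 [1100]: (NOT 1 XOR NOT 0) -> 1
  row 13 [1101]: (NOT 1 XOR NOT 1) -> 0
  row 14 [1110]: (NOT 1 XOR NOT 0) -> 1
  row 15 [1111]: (NOT 1 XOR NOT 1) -> 0
Full result column, 4 rows per line (P1,P2 fixed per line; P3,P4 runs 00..11 left to right):
  rows 0-3 [P1,P2=00]: 0101  = hex 5
  rows 4-7 [P1,P2=01]: 0101  = hex 5
  rows 8-11 [P1,P2=10]: 1010  = hex A
  rows 12-15 [P1,P2=11]: 1010  = hex A
Output column (row 0 .. row 15) = 0101010110101010
Output column grouped in 4s = 0101 0101 1010 1010 = 0x55AA
Convert to decimal digit by digit (value = value*16 + digit):
  5 -> 5
  5*16 + 5 = 85
  85*16 + 10 (A) = 1370
  1370*16 + 10 (A) = 21930
Decimal = 21930

21930


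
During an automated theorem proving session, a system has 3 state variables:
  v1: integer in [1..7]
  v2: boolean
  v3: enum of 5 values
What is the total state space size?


State space = product of domain sizes of all variables.
Domain sizes:
  v1 (integer in [1..7]): 7
  v2 (boolean): 2
  v3 (enum of 5 values): 5
Product = 7 * 2 * 5 = 70

70


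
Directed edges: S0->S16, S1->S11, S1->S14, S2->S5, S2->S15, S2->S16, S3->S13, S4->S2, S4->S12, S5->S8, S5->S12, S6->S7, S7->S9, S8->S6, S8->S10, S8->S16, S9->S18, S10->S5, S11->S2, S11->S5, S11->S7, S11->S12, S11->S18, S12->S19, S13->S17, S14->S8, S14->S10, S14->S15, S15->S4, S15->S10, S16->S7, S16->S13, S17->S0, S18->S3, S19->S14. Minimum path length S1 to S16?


BFS layer-by-layer from S1:
  dist 0: {S1}
  dist 1: {S11, S14}
  dist 2: {S2, S5, S7, S8, S10, S12, S15, S18}
  dist 3: {S3, S4, S6, S9, S16, S19}
  -> S16 reached at distance 3
Shortest path length = 3

3


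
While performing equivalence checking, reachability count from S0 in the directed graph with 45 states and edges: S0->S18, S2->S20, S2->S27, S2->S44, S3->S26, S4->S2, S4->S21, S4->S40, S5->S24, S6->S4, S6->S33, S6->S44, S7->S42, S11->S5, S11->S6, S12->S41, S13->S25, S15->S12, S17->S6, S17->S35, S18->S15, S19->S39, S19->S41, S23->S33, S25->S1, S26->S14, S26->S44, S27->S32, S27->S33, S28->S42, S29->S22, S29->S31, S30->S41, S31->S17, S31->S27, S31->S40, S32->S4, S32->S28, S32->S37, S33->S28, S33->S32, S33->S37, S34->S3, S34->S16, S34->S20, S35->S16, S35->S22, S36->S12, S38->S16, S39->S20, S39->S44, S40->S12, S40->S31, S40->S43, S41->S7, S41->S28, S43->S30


BFS from S0:
  layer 0: {S0}
  layer 1: {S18}
  layer 2: {S15}
  layer 3: {S12}
  layer 4: {S41}
  layer 5: {S7, S28}
  layer 6: {S42}
Reachable set: {S0, S7, S12, S15, S18, S28, S41, S42}
Count = 8

8


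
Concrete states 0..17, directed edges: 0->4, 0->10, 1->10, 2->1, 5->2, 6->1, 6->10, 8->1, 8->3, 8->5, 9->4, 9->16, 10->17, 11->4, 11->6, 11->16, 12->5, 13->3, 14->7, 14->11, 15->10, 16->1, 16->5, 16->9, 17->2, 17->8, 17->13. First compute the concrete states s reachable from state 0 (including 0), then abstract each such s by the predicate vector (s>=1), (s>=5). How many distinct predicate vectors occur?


BFS from 0:
Concrete reachable: {0, 1, 2, 3, 4, 5, 8, 10, 13, 17}
Abstract via predicates (s>=1), (s>=5):
  (0,0) <- {0}
  (1,0) <- {1, 2, 3, 4}
  (1,1) <- {5, 8, 10, 13, 17}
Distinct abstract states = 3

3


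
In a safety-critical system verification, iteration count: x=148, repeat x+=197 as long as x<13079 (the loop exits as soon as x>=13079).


Step 1: x goes from 148 toward 13079 by 197; the body runs while x<13079, so iterations = ceil((bound-start)/step)
Step 2: Distance=12931
Step 3: ceil(12931/197)=66

66


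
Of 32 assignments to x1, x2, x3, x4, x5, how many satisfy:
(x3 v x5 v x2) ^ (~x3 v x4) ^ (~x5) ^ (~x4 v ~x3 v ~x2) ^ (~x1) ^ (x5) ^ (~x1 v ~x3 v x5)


CNF with 7 clauses over 5 vars (32 assignments).
An assignment satisfies CNF iff every clause has >=1 true literal.
Check each row (bits = x1,x2,x3,x4,x5; clause T/F shown):
  row 0 [00000]: clauses=FTTTTFT -> 0
  row 1 [00001]: clauses=TTFTTTT -> 0
  row 2 [00010]: clauses=FTTTTFT -> 0
  row 3 [00011]: clauses=TTFTTTT -> 0
  row 4 [00100]: clauses=TFTTTFT -> 0
  row 5 [00101]: clauses=TFFTTTT -> 0
  row 6 [00110]: clauses=TTTTTFT -> 0
  row 7 [00111]: clauses=TTFTTTT -> 0
  row 8 [01000]: clauses=TTTTTFT -> 0
  row 9 [01001]: clauses=TTFTTTT -> 0
  row 10 [01010]: clauses=TTTTTFT -> 0
  row 11 [01011]: clauses=TTFTTTT -> 0
  row 12 [01100]: clauses=TFTTTFT -> 0
  row 13 [01101]: clauses=TFFTTTT -> 0
  row 14 [01110]: clauses=TTTFTFT -> 0
  row 15 [01111]: clauses=TTFFTTT -> 0
  row 16 [10000]: clauses=FTTTFFT -> 0
  row 17 [10001]: clauses=TTFTFTT -> 0
  row 18 [10010]: clauses=FTTTFFT -> 0
  row 19 [10011]: clauses=TTFTFTT -> 0
  row 20 [10100]: clauses=TFTTFFF -> 0
  row 21 [10101]: clauses=TFFTFTT -> 0
  row 22 [10110]: clauses=TTTTFFF -> 0
  row 23 [10111]: clauses=TTFTFTT -> 0
  row 24 [11000]: clauses=TTTTFFT -> 0
  row 25 [11001]: clauses=TTFTFTT -> 0
  row 26 [11010]: clauses=TTTTFFT -> 0
  row 27 [11011]: clauses=TTFTFTT -> 0
  row 28 [11100]: clauses=TFTTFFF -> 0
  row 29 [11101]: clauses=TFFTFTT -> 0
  row 30 [11110]: clauses=TTTFFFF -> 0
  row 31 [11111]: clauses=TTFFFTT -> 0
Full result column, 8 rows per line (x1,x2 fixed per line; x3,x4,x5 runs 000..111 left to right):
  rows 0-7 [x1,x2=00]: 00000000  (ones: 0)
  rows 8-15 [x1,x2=01]: 00000000  (ones: 0)
  rows 16-23 [x1,x2=10]: 00000000  (ones: 0)
  rows 24-31 [x1,x2=11]: 00000000  (ones: 0)
Satisfying assignments = 0+0+0+0 = 0

0


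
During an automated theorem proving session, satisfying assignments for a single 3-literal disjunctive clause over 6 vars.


Step 1: Total=2^6=64
Step 2: Unsat when all 3 false: 2^3=8
Step 3: Sat=64-8=56

56


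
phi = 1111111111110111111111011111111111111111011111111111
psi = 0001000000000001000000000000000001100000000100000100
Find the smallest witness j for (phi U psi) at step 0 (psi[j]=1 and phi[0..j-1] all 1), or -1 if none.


(phi U psi) at 0: need smallest j with psi[j]=1 and phi[i]=1 for all i in [0,j).
Scan from step 0:
  step 0: phi=1, psi=0 -> continue
  step 1: phi=1, psi=0 -> continue
  step 2: phi=1, psi=0 -> continue
  step 3: psi=1 and phi held for [0,3) -> witness found
Witness step = 3

3


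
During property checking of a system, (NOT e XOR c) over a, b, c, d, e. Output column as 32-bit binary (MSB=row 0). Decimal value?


Formula: (NOT e XOR c) over a, b, c, d, e (32 rows)
Evaluate each row (bits = a,b,c,d,e, MSB first):
  row 0 [00000]: (NOT 0 XOR 0) -> 1
  row 1 [00001]: (NOT 1 XOR 0) -> 0
  row 2 [00010]: (NOT 0 XOR 0) -> 1
  row 3 [00011]: (NOT 1 XOR 0) -> 0
  row 4 [00100]: (NOT 0 XOR 1) -> 0
  row 5 [00101]: (NOT 1 XOR 1) -> 1
  row 6 [00110]: (NOT 0 XOR 1) -> 0
  row 7 [00111]: (NOT 1 XOR 1) -> 1
  row 8 [01000]: (NOT 0 XOR 0) -> 1
  row 9 [01001]: (NOT 1 XOR 0) -> 0
  row 10 [01010]: (NOT 0 XOR 0) -> 1
  row 11 [01011]: (NOT 1 XOR 0) -> 0
  row 12 [01100]: (NOT 0 XOR 1) -> 0
  row 13 [01101]: (NOT 1 XOR 1) -> 1
  row 14 [01110]: (NOT 0 XOR 1) -> 0
  row 15 [01111]: (NOT 1 XOR 1) -> 1
  row 16 [10000]: (NOT 0 XOR 0) -> 1
  row 17 [10001]: (NOT 1 XOR 0) -> 0
  row 18 [10010]: (NOT 0 XOR 0) -> 1
  row 19 [10011]: (NOT 1 XOR 0) -> 0
  row 20 [10100]: (NOT 0 XOR 1) -> 0
  row 21 [10101]: (NOT 1 XOR 1) -> 1
  row 22 [10110]: (NOT 0 XOR 1) -> 0
  row 23 [10111]: (NOT 1 XOR 1) -> 1
  row 24 [11000]: (NOT 0 XOR 0) -> 1
  row 25 [11001]: (NOT 1 XOR 0) -> 0
  row 26 [11010]: (NOT 0 XOR 0) -> 1
  row 27 [11011]: (NOT 1 XOR 0) -> 0
  row 28 [11100]: (NOT 0 XOR 1) -> 0
  row 29 [11101]: (NOT 1 XOR 1) -> 1
  row 30 [11110]: (NOT 0 XOR 1) -> 0
  row 31 [11111]: (NOT 1 XOR 1) -> 1
Full result column, 4 rows per line (a,b,c fixed per line; d,e runs 00..11 left to right):
  rows 0-3 [a,b,c=000]: 1010  = hex A
  rows 4-7 [a,b,c=001]: 0101  = hex 5
  rows 8-11 [a,b,c=010]: 1010  = hex A
  rows 12-15 [a,b,c=011]: 0101  = hex 5
  rows 16-19 [a,b,c=100]: 1010  = hex A
  rows 20-23 [a,b,c=101]: 0101  = hex 5
  rows 24-27 [a,b,c=110]: 1010  = hex A
  rows 28-31 [a,b,c=111]: 0101  = hex 5
Output column (row 0 .. row 31) = 10100101101001011010010110100101
Output column grouped in 4s = 1010 0101 1010 0101 1010 0101 1010 0101 = 0xA5A5A5A5
Convert to decimal digit by digit (value = value*16 + digit):
  A -> 10
  10*16 + 5 = 165
  165*16 + 10 (A) = 2650
  2650*16 + 5 = 42405
  42405*16 + 10 (A) = 678490
  678490*16 + 5 = 10855845
  10855845*16 + 10 (A) = 173693530
  173693530*16 + 5 = 2779096485
Decimal = 2779096485

2779096485


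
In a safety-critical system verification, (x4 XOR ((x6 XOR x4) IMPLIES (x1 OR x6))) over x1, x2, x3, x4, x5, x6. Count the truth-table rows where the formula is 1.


Formula: (x4 XOR ((x6 XOR x4) IMPLIES (x1 OR x6))) over 6 vars (64 rows)
Evaluate each row (x1, x2, x3, x4, x5, x6 as bits, MSB first):
  row 0 [000000]: (0 XOR ((0 XOR 0) IMPLIES (0 OR 0))) -> 1
  row 1 [000001]: (0 XOR ((1 XOR 0) IMPLIES (0 OR 1))) -> 1
  row 2 [000010]: (0 XOR ((0 XOR 0) IMPLIES (0 OR 0))) -> 1
  row 3 [000011]: (0 XOR ((1 XOR 0) IMPLIES (0 OR 1))) -> 1
  row 4 [000100]: (1 XOR ((0 XOR 1) IMPLIES (0 OR 0))) -> 1
  (every remaining row is evaluated the same way; all 64 results are listed next)
Full result column, 8 rows per line (x1,x2,x3 fixed per line; x4,x5,x6 runs 000..111 left to right):
  rows 0-7 [x1,x2,x3=000]: 11111010  (ones: 6)
  rows 8-15 [x1,x2,x3=001]: 11111010  (ones: 6)
  rows 16-23 [x1,x2,x3=010]: 11111010  (ones: 6)
  rows 24-31 [x1,x2,x3=011]: 11111010  (ones: 6)
  rows 32-39 [x1,x2,x3=100]: 11110000  (ones: 4)
  rows 40-47 [x1,x2,x3=101]: 11110000  (ones: 4)
  rows 48-55 [x1,x2,x3=110]: 11110000  (ones: 4)
  rows 56-63 [x1,x2,x3=111]: 11110000  (ones: 4)
Count of 1-rows = 6+6+6+6+4+4+4+4 = 40

40


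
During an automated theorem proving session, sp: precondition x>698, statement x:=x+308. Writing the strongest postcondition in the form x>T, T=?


Formula: sp(P, x:=E) = exists old_x. (x = E[old_x/x]) AND P[old_x/x] (old_x is the value of x before the assignment; eliminate old_x by solving x = E[old_x/x] for old_x)
Step 1: Precondition P: x>698, i.e. old_x > 698
Step 2: Assignment gives x = old_x + 308, so old_x = x - 308
Step 3: Substitute into P: x - 308 > 698
Step 4: Simplify: x > 698+308 = 1006

1006


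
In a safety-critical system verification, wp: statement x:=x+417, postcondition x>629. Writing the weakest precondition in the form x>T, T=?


Formula: wp(x:=E, P) = P[E/x] (substitute E for x in postcondition)
Step 1: Postcondition: x>629
Step 2: Substitute x+417 for x: x+417>629
Step 3: Solve for x: x > 629-417 = 212

212


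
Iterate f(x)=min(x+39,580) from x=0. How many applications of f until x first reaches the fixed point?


Step 1: x=0, cap=580, increment=39
Step 2: x grows by 39 each step until capped at 580; fixed point is x=580
Step 3: iterations = ceil(580/39) = 15

15


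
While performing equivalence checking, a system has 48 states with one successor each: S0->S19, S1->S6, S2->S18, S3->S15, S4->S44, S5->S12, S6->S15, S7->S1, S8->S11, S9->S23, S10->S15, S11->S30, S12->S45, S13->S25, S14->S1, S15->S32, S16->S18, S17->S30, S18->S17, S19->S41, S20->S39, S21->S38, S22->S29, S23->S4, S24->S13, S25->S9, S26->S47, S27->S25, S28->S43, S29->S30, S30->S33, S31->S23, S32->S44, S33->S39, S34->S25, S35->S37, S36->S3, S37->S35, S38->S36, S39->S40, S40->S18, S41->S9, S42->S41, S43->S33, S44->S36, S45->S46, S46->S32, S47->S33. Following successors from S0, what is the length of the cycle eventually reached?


Trace from S0 until a state repeats:
  S0 -> S19 -> S41 -> S9 -> S23 -> S4 -> S44 -> S36 -> S3 -> S15 -> S32 -> S44
S44 first seen at step 6, revisited at step 11.
Cycle length = 11 - 6 = 5

5


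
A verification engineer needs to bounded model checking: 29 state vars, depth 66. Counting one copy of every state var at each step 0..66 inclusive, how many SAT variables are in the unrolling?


BMC unrolls to depth k, creating one copy of each state var for steps 0..k.
Step count = 66 + 1 = 67 (steps 0 through 66)
Vars per step = 29
Total = 29 * 67 = 1943

1943


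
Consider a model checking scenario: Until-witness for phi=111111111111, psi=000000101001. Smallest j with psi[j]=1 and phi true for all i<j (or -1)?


(phi U psi) at 0: need smallest j with psi[j]=1 and phi[i]=1 for all i in [0,j).
Scan from step 0:
  step 0: phi=1, psi=0 -> continue
  step 1: phi=1, psi=0 -> continue
  step 2: phi=1, psi=0 -> continue
  step 3: phi=1, psi=0 -> continue
  step 6: psi=1 and phi held for [0,6) -> witness found
Witness step = 6

6


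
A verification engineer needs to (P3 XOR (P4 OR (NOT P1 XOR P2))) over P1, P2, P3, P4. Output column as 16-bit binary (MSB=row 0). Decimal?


Formula: (P3 XOR (P4 OR (NOT P1 XOR P2))) over P1, P2, P3, P4 (16 rows)
Evaluate each row (bits = P1,P2,P3,P4, MSB first):
  row 0 [0000]: (0 XOR (0 OR (NOT 0 XOR 0))) -> 1
  row 1 [0001]: (0 XOR (1 OR (NOT 0 XOR 0))) -> 1
  row 2 [0010]: (1 XOR (0 OR (NOT 0 XOR 0))) -> 0
  row 3 [0011]: (1 XOR (1 OR (NOT 0 XOR 0))) -> 0
  row 4 [0100]: (0 XOR (0 OR (NOT 0 XOR 1))) -> 0
  row 5 [0101]: (0 XOR (1 OR (NOT 0 XOR 1))) -> 1
  row 6 [0110]: (1 XOR (0 OR (NOT 0 XOR 1))) -> 1
  row 7 [0111]: (1 XOR (1 OR (NOT 0 XOR 1))) -> 0
  row 8 [1000]: (0 XOR (0 OR (NOT 1 XOR 0))) -> 0
  row 9 [1001]: (0 XOR (1 OR (NOT 1 XOR 0))) -> 1
  row 10 [1010]: (1 XOR (0 OR (NOT 1 XOR 0))) -> 1
  row 11 [1011]: (1 XOR (1 OR (NOT 1 XOR 0))) -> 0
  row 12 [1100]: (0 XOR (0 OR (NOT 1 XOR 1))) -> 1
  row 13 [1101]: (0 XOR (1 OR (NOT 1 XOR 1))) -> 1
  row 14 [1110]: (1 XOR (0 OR (NOT 1 XOR 1))) -> 0
  row 15 [1111]: (1 XOR (1 OR (NOT 1 XOR 1))) -> 0
Full result column, 4 rows per line (P1,P2 fixed per line; P3,P4 runs 00..11 left to right):
  rows 0-3 [P1,P2=00]: 1100  = hex C
  rows 4-7 [P1,P2=01]: 0110  = hex 6
  rows 8-11 [P1,P2=10]: 0110  = hex 6
  rows 12-15 [P1,P2=11]: 1100  = hex C
Output column (row 0 .. row 15) = 1100011001101100
Output column grouped in 4s = 1100 0110 0110 1100 = 0xC66C
Convert to decimal digit by digit (value = value*16 + digit):
  C -> 12
  12*16 + 6 = 198
  198*16 + 6 = 3174
  3174*16 + 12 (C) = 50796
Decimal = 50796

50796


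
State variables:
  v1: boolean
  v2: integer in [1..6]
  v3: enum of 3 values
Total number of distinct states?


State space = product of domain sizes of all variables.
Domain sizes:
  v1 (boolean): 2
  v2 (integer in [1..6]): 6
  v3 (enum of 3 values): 3
Product = 2 * 6 * 3 = 36

36


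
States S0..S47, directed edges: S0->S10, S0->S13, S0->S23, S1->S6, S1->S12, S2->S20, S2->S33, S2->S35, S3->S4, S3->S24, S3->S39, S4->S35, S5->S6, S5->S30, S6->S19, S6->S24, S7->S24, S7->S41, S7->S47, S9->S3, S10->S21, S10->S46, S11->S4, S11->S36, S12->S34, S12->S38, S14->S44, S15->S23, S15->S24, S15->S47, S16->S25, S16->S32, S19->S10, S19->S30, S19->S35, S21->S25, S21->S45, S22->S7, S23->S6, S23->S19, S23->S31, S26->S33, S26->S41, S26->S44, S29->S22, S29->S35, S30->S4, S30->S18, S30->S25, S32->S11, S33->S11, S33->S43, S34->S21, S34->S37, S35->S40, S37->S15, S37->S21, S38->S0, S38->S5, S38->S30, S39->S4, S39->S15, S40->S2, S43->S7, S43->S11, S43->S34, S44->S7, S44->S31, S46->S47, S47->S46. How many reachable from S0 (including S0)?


BFS from S0:
  layer 0: {S0}
  layer 1: {S10, S13, S23}
  layer 2: {S6, S19, S21, S31, S46}
  layer 3: {S24, S25, S30, S35, S45, S47}
  layer 4: {S4, S18, S40}
  layer 5: {S2}
  layer 6: {S20, S33}
  layer 7: {S11, S43}
  layer 8: {S7, S34, S36}
  layer 9: {S37, S41}
  layer 10: {S15}
Reachable set: {S0, S2, S4, S6, S7, S10, S11, S13, S15, S18, S19, S20, S21, S23, S24, S25, S30, S31, S33, S34, S35, S36, S37, S40, S41, S43, S45, S46, S47}
Count = 29

29


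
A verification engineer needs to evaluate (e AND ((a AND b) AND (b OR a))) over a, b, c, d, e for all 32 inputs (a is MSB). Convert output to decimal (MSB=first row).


Formula: (e AND ((a AND b) AND (b OR a))) over a, b, c, d, e (32 rows)
Evaluate each row (bits = a,b,c,d,e, MSB first):
  row 0 [00000]: (0 AND ((0 AND 0) AND (0 OR 0))) -> 0
  row 1 [00001]: (1 AND ((0 AND 0) AND (0 OR 0))) -> 0
  row 2 [00010]: (0 AND ((0 AND 0) AND (0 OR 0))) -> 0
  row 3 [00011]: (1 AND ((0 AND 0) AND (0 OR 0))) -> 0
  row 4 [00100]: (0 AND ((0 AND 0) AND (0 OR 0))) -> 0
  row 5 [00101]: (1 AND ((0 AND 0) AND (0 OR 0))) -> 0
  row 6 [00110]: (0 AND ((0 AND 0) AND (0 OR 0))) -> 0
  row 7 [00111]: (1 AND ((0 AND 0) AND (0 OR 0))) -> 0
  row 8 [01000]: (0 AND ((0 AND 1) AND (1 OR 0))) -> 0
  row 9 [01001]: (1 AND ((0 AND 1) AND (1 OR 0))) -> 0
  row 10 [01010]: (0 AND ((0 AND 1) AND (1 OR 0))) -> 0
  row 11 [01011]: (1 AND ((0 AND 1) AND (1 OR 0))) -> 0
  row 12 [01100]: (0 AND ((0 AND 1) AND (1 OR 0))) -> 0
  row 13 [01101]: (1 AND ((0 AND 1) AND (1 OR 0))) -> 0
  row 14 [01110]: (0 AND ((0 AND 1) AND (1 OR 0))) -> 0
  row 15 [01111]: (1 AND ((0 AND 1) AND (1 OR 0))) -> 0
  row 16 [10000]: (0 AND ((1 AND 0) AND (0 OR 1))) -> 0
  row 17 [10001]: (1 AND ((1 AND 0) AND (0 OR 1))) -> 0
  row 18 [10010]: (0 AND ((1 AND 0) AND (0 OR 1))) -> 0
  row 19 [10011]: (1 AND ((1 AND 0) AND (0 OR 1))) -> 0
  row 20 [10100]: (0 AND ((1 AND 0) AND (0 OR 1))) -> 0
  row 21 [10101]: (1 AND ((1 AND 0) AND (0 OR 1))) -> 0
  row 22 [10110]: (0 AND ((1 AND 0) AND (0 OR 1))) -> 0
  row 23 [10111]: (1 AND ((1 AND 0) AND (0 OR 1))) -> 0
  row 24 [11000]: (0 AND ((1 AND 1) AND (1 OR 1))) -> 0
  row 25 [11001]: (1 AND ((1 AND 1) AND (1 OR 1))) -> 1
  row 26 [11010]: (0 AND ((1 AND 1) AND (1 OR 1))) -> 0
  row 27 [11011]: (1 AND ((1 AND 1) AND (1 OR 1))) -> 1
  row 28 [11100]: (0 AND ((1 AND 1) AND (1 OR 1))) -> 0
  row 29 [11101]: (1 AND ((1 AND 1) AND (1 OR 1))) -> 1
  row 30 [11110]: (0 AND ((1 AND 1) AND (1 OR 1))) -> 0
  row 31 [11111]: (1 AND ((1 AND 1) AND (1 OR 1))) -> 1
Full result column, 4 rows per line (a,b,c fixed per line; d,e runs 00..11 left to right):
  rows 0-3 [a,b,c=000]: 0000  = hex 0
  rows 4-7 [a,b,c=001]: 0000  = hex 0
  rows 8-11 [a,b,c=010]: 0000  = hex 0
  rows 12-15 [a,b,c=011]: 0000  = hex 0
  rows 16-19 [a,b,c=100]: 0000  = hex 0
  rows 20-23 [a,b,c=101]: 0000  = hex 0
  rows 24-27 [a,b,c=110]: 0101  = hex 5
  rows 28-31 [a,b,c=111]: 0101  = hex 5
Output column (row 0 .. row 31) = 00000000000000000000000001010101
Output column grouped in 4s = 0000 0000 0000 0000 0000 0000 0101 0101 = 0x00000055
Convert to decimal digit by digit (value = value*16 + digit):
  0 -> 0
  0*16 + 0 = 0
  0*16 + 0 = 0
  0*16 + 0 = 0
  0*16 + 0 = 0
  0*16 + 0 = 0
  0*16 + 5 = 5
  5*16 + 5 = 85
Decimal = 85

85
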